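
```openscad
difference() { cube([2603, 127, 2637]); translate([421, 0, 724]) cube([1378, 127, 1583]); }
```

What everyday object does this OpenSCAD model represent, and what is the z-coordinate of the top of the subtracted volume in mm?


A wall with a window opening. The window head height is 2307 mm.

A wall with a rectangular opening subtracted — a window. Sill at z = 724, opening 1583 mm tall, so the head is at 724 + 1583 = 2307 mm.


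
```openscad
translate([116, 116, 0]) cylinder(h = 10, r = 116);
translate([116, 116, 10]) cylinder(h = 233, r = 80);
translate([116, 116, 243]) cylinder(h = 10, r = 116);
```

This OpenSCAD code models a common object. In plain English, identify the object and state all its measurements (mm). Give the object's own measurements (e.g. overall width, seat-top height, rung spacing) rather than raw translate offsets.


A spool: two coaxial disc flanges of radius 116 mm and thickness 10 mm, joined by a core cylinder of radius 80 mm and height 233 mm. The lower flange rests on z = 0 and the three cylinders share a vertical axis.


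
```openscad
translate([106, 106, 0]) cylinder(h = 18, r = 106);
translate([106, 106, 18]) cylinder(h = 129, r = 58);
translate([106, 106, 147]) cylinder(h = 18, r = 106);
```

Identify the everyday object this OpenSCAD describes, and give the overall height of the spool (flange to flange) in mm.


A spool. The overall height is 165 mm.

Three coaxial cylinders, large–small–large — a spool. Two 18 mm flanges and a 129 mm core give 18 + 129 + 18 = 165 mm.


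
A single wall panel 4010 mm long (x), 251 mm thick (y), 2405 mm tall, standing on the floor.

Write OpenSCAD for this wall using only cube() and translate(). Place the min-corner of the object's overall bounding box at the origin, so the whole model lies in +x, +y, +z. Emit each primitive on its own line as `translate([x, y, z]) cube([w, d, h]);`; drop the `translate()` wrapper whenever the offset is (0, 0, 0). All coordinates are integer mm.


cube([4010, 251, 2405]);


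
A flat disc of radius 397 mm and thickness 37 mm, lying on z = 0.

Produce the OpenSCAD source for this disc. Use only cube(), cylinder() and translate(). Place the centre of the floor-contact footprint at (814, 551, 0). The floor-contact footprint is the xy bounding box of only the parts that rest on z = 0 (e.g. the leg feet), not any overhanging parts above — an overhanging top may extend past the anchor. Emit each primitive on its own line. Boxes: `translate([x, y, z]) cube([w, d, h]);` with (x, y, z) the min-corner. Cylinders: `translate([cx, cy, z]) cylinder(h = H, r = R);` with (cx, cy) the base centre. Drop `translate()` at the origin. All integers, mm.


translate([814, 551, 0]) cylinder(h = 37, r = 397);


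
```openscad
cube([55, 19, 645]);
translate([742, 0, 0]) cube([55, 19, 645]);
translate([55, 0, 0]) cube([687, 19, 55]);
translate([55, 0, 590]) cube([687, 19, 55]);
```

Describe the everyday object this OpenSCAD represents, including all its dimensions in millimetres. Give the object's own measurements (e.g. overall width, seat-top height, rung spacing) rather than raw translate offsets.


A rectangular picture frame lying in the x–z plane (depth along y). The opening is 687 mm wide (x) by 535 mm tall (z), surrounded by a border 55 mm wide on all four sides. The frame is 19 mm deep and is made of two full-height vertical stiles with two horizontal rails fitted between them.


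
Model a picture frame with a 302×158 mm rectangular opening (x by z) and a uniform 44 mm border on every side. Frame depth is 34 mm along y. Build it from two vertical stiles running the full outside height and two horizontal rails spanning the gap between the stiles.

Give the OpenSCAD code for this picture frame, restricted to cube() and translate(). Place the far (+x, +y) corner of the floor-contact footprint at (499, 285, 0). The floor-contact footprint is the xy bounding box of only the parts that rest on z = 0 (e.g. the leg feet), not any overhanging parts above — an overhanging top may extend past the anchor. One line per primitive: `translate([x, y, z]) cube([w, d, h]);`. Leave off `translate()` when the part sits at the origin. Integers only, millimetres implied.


translate([109, 251, 0]) cube([44, 34, 246]);
translate([455, 251, 0]) cube([44, 34, 246]);
translate([153, 251, 0]) cube([302, 34, 44]);
translate([153, 251, 202]) cube([302, 34, 44]);


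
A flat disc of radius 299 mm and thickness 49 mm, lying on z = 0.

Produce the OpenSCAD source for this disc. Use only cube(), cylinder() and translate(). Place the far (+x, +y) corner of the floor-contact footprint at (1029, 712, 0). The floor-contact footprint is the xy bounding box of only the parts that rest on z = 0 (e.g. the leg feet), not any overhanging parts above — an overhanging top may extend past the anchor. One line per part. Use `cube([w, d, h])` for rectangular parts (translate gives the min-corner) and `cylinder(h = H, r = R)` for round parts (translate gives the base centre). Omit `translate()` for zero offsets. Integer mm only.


translate([730, 413, 0]) cylinder(h = 49, r = 299);


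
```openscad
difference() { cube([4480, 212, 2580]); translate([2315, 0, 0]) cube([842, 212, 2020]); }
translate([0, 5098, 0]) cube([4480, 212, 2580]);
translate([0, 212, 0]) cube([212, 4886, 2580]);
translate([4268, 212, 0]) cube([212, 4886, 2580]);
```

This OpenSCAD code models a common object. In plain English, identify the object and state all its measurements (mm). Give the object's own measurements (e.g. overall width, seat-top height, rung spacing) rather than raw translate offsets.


A single room: four walls, each 2580 mm tall and 212 mm thick, enclosing an outside footprint 4480×5310 mm (x × y), no floor or roof. The front and back walls (−y and +y sides) run the full x-width; the side walls fit between their inner faces. A door opening 842 mm wide and 2020 mm tall is cut through the front wall from the floor up, its −x edge 2315 mm from the wall's −x end.


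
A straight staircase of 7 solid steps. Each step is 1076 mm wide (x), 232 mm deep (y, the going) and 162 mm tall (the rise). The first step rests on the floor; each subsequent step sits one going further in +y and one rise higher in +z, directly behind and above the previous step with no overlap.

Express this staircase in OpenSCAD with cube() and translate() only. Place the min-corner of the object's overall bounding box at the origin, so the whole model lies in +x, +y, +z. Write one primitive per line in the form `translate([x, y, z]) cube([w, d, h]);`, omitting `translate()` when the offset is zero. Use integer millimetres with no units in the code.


cube([1076, 232, 162]);
translate([0, 232, 162]) cube([1076, 232, 162]);
translate([0, 464, 324]) cube([1076, 232, 162]);
translate([0, 696, 486]) cube([1076, 232, 162]);
translate([0, 928, 648]) cube([1076, 232, 162]);
translate([0, 1160, 810]) cube([1076, 232, 162]);
translate([0, 1392, 972]) cube([1076, 232, 162]);


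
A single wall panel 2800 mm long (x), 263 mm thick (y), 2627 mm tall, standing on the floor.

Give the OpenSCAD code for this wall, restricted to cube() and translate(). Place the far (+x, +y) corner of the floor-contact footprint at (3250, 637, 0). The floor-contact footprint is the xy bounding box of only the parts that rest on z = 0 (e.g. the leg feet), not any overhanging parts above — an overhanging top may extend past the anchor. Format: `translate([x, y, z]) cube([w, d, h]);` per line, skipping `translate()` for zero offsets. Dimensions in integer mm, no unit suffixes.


translate([450, 374, 0]) cube([2800, 263, 2627]);


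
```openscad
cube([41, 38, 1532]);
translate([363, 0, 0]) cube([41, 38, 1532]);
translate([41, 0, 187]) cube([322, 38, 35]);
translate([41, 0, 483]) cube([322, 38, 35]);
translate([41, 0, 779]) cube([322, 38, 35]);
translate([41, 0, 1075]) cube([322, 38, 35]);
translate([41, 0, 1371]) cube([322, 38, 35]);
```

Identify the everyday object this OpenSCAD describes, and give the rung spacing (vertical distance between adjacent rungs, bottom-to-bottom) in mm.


A ladder. The rung spacing is 296 mm.

Two tall 41×38 posts with 5 short bars between them — a ladder. Adjacent rungs sit at z = 187 and z = 483, so the spacing is 483 − 187 = 296 mm.


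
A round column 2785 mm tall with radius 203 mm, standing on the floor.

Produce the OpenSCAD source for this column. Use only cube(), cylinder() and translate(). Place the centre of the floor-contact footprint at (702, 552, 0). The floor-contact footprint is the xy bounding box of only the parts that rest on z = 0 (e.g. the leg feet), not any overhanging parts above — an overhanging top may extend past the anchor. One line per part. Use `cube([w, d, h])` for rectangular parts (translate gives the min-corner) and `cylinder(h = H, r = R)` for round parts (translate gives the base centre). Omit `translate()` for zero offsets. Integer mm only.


translate([702, 552, 0]) cylinder(h = 2785, r = 203);


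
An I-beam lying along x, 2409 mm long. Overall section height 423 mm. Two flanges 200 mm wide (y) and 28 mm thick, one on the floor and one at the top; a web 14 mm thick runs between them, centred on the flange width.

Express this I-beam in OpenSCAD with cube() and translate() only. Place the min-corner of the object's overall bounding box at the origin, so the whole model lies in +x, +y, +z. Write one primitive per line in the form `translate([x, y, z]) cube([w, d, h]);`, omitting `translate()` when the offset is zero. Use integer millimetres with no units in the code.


cube([2409, 200, 28]);
translate([0, 93, 28]) cube([2409, 14, 367]);
translate([0, 0, 395]) cube([2409, 200, 28]);


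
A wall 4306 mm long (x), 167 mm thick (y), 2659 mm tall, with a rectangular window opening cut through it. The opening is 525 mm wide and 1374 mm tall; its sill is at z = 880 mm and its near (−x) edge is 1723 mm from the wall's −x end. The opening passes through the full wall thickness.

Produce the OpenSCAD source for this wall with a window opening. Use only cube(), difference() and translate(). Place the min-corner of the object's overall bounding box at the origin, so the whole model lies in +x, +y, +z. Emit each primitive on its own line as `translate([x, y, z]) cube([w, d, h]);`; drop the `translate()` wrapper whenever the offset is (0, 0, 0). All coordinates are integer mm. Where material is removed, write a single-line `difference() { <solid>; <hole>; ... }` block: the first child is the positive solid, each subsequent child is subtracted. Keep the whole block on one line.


difference() { cube([4306, 167, 2659]); translate([1723, 0, 880]) cube([525, 167, 1374]); }


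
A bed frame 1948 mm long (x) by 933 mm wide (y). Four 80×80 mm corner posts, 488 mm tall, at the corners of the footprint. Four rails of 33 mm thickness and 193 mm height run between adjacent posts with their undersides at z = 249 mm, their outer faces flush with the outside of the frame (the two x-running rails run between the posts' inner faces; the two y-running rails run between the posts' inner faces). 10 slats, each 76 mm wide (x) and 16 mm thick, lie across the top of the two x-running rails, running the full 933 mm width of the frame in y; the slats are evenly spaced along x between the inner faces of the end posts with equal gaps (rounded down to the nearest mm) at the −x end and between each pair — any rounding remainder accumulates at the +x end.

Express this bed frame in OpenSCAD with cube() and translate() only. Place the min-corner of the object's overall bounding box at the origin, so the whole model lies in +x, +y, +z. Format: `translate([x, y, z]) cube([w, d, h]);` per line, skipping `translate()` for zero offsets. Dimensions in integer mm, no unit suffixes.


// slat z = rail_z + rail_h = 249 + 193 = 442
// slat gap = ⌊(1788 − 10·76) / 11⌋ = 93
cube([80, 80, 488]);
translate([0, 853, 0]) cube([80, 80, 488]);
translate([1868, 0, 0]) cube([80, 80, 488]);
translate([1868, 853, 0]) cube([80, 80, 488]);
translate([80, 0, 249]) cube([1788, 33, 193]);
translate([80, 900, 249]) cube([1788, 33, 193]);
translate([0, 80, 249]) cube([33, 773, 193]);
translate([1915, 80, 249]) cube([33, 773, 193]);
translate([173, 0, 442]) cube([76, 933, 16]);
translate([342, 0, 442]) cube([76, 933, 16]);
translate([511, 0, 442]) cube([76, 933, 16]);
translate([680, 0, 442]) cube([76, 933, 16]);
translate([849, 0, 442]) cube([76, 933, 16]);
translate([1018, 0, 442]) cube([76, 933, 16]);
translate([1187, 0, 442]) cube([76, 933, 16]);
translate([1356, 0, 442]) cube([76, 933, 16]);
translate([1525, 0, 442]) cube([76, 933, 16]);
translate([1694, 0, 442]) cube([76, 933, 16]);


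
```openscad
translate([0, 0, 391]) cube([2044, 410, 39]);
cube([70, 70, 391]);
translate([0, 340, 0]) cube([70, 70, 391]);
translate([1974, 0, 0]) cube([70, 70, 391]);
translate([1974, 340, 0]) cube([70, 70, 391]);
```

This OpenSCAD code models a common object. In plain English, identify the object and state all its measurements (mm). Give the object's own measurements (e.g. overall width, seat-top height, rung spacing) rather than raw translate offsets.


A long wooden bench with a 2044 mm (x) × 410 mm (y) seat, 39 mm thick, its top surface 430 mm above the floor. Four 70 mm square legs at the seat corners, flush with the edges, run from z = 0 to the seat underside.


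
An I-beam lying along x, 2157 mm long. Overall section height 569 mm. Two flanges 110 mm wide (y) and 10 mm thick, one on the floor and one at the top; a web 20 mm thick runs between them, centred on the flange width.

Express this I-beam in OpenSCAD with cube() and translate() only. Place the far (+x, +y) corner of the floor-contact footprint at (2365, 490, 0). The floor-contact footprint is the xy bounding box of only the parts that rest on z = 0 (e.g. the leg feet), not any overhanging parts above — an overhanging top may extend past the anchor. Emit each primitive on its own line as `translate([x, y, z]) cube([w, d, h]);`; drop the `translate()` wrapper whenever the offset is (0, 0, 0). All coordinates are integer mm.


translate([208, 380, 0]) cube([2157, 110, 10]);
translate([208, 425, 10]) cube([2157, 20, 549]);
translate([208, 380, 559]) cube([2157, 110, 10]);


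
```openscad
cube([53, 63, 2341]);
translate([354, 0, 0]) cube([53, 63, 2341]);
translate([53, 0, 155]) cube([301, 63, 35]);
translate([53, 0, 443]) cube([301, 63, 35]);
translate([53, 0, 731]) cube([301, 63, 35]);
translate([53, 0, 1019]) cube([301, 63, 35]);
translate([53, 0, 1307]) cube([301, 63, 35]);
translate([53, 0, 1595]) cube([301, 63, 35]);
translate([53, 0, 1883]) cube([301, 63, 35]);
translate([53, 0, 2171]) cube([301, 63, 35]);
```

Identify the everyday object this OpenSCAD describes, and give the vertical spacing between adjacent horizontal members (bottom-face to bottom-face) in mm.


A ladder. The rung spacing is 288 mm.

Two tall 53×63 posts with 8 short bars between them — a ladder. Adjacent rungs sit at z = 155 and z = 443, so the spacing is 443 − 155 = 288 mm.


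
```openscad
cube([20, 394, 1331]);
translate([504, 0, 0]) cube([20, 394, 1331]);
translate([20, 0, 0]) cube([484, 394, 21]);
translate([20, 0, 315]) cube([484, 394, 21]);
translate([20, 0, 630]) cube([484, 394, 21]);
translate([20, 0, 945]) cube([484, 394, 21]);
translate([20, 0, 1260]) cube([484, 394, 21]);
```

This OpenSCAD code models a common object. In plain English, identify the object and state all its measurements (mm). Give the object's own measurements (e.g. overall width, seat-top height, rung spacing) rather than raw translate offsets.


An open bookshelf. Two side panels, each 20 mm thick, 394 mm deep and 1331 mm tall, stand 524 mm apart (outside-to-outside). Between them sit 5 shelves, each 21 mm thick and 394 mm deep, spanning the full gap between the sides. The bottom shelf rests on the floor (its underside at z = 0) and the clear gap between one shelf's top and the next shelf's underside is 294 mm.


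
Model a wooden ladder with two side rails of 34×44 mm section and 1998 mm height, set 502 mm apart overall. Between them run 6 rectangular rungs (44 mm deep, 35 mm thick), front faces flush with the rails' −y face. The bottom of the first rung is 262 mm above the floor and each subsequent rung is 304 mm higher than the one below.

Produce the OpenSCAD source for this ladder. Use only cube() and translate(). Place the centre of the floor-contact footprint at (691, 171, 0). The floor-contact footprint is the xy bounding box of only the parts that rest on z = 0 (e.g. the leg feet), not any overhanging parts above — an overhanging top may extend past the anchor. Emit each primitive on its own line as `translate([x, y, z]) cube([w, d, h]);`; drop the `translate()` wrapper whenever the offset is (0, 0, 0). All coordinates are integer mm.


// rung span = 502 - 2*34 = 434
// rung[k] z = 262 + k*304
translate([440, 149, 0]) cube([34, 44, 1998]);
translate([908, 149, 0]) cube([34, 44, 1998]);
translate([474, 149, 262]) cube([434, 44, 35]);
translate([474, 149, 566]) cube([434, 44, 35]);
translate([474, 149, 870]) cube([434, 44, 35]);
translate([474, 149, 1174]) cube([434, 44, 35]);
translate([474, 149, 1478]) cube([434, 44, 35]);
translate([474, 149, 1782]) cube([434, 44, 35]);


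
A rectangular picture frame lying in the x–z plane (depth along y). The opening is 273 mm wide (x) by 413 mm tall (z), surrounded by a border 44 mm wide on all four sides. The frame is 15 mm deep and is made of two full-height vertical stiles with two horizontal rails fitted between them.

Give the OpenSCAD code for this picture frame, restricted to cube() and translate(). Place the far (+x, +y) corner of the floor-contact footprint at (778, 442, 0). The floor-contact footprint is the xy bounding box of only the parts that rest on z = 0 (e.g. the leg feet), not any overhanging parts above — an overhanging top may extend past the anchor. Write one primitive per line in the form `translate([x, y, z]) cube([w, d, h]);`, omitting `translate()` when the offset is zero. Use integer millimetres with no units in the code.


translate([417, 427, 0]) cube([44, 15, 501]);
translate([734, 427, 0]) cube([44, 15, 501]);
translate([461, 427, 0]) cube([273, 15, 44]);
translate([461, 427, 457]) cube([273, 15, 44]);


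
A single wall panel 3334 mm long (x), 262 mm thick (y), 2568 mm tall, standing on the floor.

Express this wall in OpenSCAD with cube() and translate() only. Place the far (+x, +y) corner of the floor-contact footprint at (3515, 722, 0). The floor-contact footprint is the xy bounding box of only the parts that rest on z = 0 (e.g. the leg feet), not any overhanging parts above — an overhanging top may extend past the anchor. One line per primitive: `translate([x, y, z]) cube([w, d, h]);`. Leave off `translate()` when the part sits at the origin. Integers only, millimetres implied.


translate([181, 460, 0]) cube([3334, 262, 2568]);


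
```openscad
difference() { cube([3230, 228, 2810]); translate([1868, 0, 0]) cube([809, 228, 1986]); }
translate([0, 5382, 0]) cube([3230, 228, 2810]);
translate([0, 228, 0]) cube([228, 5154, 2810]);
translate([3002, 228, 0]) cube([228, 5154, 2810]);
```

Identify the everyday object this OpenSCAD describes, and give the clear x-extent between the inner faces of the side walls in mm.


A single room. The interior width is 2774 mm.

Four walls enclosing a rectangle with a door in the front wall — a room. Outside width 3230 minus two 228 mm walls gives 2774 mm.


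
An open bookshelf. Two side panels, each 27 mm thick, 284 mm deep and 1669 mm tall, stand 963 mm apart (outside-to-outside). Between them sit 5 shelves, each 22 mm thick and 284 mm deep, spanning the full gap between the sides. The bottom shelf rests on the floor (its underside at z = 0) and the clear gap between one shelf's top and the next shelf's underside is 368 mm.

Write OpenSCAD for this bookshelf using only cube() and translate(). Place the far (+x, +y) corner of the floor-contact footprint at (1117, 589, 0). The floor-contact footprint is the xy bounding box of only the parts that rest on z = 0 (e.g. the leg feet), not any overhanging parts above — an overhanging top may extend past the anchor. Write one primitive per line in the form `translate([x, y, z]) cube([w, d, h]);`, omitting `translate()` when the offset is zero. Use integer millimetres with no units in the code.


translate([154, 305, 0]) cube([27, 284, 1669]);
translate([1090, 305, 0]) cube([27, 284, 1669]);
translate([181, 305, 0]) cube([909, 284, 22]);
translate([181, 305, 390]) cube([909, 284, 22]);
translate([181, 305, 780]) cube([909, 284, 22]);
translate([181, 305, 1170]) cube([909, 284, 22]);
translate([181, 305, 1560]) cube([909, 284, 22]);


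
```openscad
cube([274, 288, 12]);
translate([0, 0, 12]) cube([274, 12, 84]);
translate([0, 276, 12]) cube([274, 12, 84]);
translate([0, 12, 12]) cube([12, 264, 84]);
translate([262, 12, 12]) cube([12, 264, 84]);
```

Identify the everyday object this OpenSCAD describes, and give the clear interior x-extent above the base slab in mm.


An open box. The internal width is 250 mm.

A 274×288 base slab with four walls standing on it — an open box. The base is 274 mm wide and the walls are 12 mm thick, so the internal width is 274 − 2 × 12 = 250 mm.


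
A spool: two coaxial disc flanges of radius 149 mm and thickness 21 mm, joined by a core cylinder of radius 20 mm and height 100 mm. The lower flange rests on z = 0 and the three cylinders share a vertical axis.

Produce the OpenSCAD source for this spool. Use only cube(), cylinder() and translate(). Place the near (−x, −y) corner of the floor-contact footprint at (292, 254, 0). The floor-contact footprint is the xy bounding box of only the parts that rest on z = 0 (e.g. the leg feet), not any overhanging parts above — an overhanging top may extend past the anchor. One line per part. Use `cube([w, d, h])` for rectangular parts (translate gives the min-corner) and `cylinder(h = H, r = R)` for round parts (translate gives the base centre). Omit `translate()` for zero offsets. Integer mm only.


translate([441, 403, 0]) cylinder(h = 21, r = 149);
translate([441, 403, 21]) cylinder(h = 100, r = 20);
translate([441, 403, 121]) cylinder(h = 21, r = 149);


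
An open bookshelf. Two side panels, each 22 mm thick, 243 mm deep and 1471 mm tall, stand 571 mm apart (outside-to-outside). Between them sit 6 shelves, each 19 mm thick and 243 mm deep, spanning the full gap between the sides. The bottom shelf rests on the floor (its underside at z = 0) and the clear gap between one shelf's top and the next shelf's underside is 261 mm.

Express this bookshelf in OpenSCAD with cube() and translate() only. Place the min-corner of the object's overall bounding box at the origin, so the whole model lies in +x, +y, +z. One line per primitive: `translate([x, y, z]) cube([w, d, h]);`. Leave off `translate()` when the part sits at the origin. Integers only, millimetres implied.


cube([22, 243, 1471]);
translate([549, 0, 0]) cube([22, 243, 1471]);
translate([22, 0, 0]) cube([527, 243, 19]);
translate([22, 0, 280]) cube([527, 243, 19]);
translate([22, 0, 560]) cube([527, 243, 19]);
translate([22, 0, 840]) cube([527, 243, 19]);
translate([22, 0, 1120]) cube([527, 243, 19]);
translate([22, 0, 1400]) cube([527, 243, 19]);


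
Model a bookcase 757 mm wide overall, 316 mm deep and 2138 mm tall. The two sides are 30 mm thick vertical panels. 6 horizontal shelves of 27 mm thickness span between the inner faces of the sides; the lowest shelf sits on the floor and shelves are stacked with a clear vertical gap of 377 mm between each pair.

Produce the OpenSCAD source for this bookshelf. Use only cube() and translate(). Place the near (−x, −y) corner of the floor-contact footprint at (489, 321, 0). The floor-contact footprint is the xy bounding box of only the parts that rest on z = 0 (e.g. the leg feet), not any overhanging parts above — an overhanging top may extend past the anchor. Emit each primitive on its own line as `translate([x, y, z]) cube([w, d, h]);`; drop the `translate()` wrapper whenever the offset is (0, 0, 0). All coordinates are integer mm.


translate([489, 321, 0]) cube([30, 316, 2138]);
translate([1216, 321, 0]) cube([30, 316, 2138]);
translate([519, 321, 0]) cube([697, 316, 27]);
translate([519, 321, 404]) cube([697, 316, 27]);
translate([519, 321, 808]) cube([697, 316, 27]);
translate([519, 321, 1212]) cube([697, 316, 27]);
translate([519, 321, 1616]) cube([697, 316, 27]);
translate([519, 321, 2020]) cube([697, 316, 27]);


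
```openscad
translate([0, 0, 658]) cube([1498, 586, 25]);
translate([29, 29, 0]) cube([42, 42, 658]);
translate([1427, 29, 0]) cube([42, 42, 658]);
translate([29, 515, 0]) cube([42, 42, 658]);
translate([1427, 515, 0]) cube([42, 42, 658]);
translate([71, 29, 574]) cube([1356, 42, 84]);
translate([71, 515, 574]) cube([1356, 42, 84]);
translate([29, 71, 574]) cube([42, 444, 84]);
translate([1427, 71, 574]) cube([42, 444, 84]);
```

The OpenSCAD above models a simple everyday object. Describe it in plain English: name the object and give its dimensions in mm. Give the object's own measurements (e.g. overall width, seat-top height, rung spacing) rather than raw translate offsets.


A table: top 1498 mm (x) × 586 mm (y), 25 mm thick, upper face at z = 683 mm, on four 42×42 mm square legs, each inset 29 mm from the nearest pair of top edges from z = 0 to the bottom of the top. Four apron rails, 42 mm thick and 84 mm tall, run between adjacent legs with their top edges flush with the underside of the top and their outer faces flush with the legs' outer faces.


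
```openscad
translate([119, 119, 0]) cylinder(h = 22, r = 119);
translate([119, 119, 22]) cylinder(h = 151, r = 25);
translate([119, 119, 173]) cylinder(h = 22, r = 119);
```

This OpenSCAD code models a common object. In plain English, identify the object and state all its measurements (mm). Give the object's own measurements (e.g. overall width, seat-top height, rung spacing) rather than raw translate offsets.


A spool: two coaxial disc flanges of radius 119 mm and thickness 22 mm, joined by a core cylinder of radius 25 mm and height 151 mm. The lower flange rests on z = 0 and the three cylinders share a vertical axis.


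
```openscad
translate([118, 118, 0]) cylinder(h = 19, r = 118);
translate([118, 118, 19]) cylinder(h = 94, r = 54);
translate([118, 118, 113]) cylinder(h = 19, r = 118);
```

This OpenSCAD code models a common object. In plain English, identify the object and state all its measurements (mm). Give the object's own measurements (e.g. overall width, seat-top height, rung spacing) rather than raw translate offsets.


A spool: two coaxial disc flanges of radius 118 mm and thickness 19 mm, joined by a core cylinder of radius 54 mm and height 94 mm. The lower flange rests on z = 0 and the three cylinders share a vertical axis.


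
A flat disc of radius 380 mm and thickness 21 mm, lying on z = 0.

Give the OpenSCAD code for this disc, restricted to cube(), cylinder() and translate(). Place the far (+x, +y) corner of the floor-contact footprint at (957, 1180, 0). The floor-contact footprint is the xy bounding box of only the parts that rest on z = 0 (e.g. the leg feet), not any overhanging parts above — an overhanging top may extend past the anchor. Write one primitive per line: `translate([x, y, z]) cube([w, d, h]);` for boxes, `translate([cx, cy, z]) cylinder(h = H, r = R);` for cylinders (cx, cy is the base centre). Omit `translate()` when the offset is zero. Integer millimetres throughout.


translate([577, 800, 0]) cylinder(h = 21, r = 380);


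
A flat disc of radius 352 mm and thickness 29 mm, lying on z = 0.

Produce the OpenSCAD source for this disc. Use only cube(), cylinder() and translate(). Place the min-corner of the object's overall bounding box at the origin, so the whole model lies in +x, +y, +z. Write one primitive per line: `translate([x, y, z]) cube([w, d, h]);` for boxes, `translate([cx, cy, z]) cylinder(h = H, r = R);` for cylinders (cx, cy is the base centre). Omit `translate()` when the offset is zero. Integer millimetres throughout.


translate([352, 352, 0]) cylinder(h = 29, r = 352);


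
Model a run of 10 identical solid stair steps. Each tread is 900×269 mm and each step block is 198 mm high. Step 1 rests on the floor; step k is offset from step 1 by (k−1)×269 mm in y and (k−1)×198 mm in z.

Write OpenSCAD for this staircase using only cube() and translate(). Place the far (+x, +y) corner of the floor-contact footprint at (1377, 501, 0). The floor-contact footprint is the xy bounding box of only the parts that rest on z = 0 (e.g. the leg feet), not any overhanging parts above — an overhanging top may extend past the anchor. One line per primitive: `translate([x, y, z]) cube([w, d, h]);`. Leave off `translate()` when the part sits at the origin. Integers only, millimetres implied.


translate([477, 232, 0]) cube([900, 269, 198]);
translate([477, 501, 198]) cube([900, 269, 198]);
translate([477, 770, 396]) cube([900, 269, 198]);
translate([477, 1039, 594]) cube([900, 269, 198]);
translate([477, 1308, 792]) cube([900, 269, 198]);
translate([477, 1577, 990]) cube([900, 269, 198]);
translate([477, 1846, 1188]) cube([900, 269, 198]);
translate([477, 2115, 1386]) cube([900, 269, 198]);
translate([477, 2384, 1584]) cube([900, 269, 198]);
translate([477, 2653, 1782]) cube([900, 269, 198]);


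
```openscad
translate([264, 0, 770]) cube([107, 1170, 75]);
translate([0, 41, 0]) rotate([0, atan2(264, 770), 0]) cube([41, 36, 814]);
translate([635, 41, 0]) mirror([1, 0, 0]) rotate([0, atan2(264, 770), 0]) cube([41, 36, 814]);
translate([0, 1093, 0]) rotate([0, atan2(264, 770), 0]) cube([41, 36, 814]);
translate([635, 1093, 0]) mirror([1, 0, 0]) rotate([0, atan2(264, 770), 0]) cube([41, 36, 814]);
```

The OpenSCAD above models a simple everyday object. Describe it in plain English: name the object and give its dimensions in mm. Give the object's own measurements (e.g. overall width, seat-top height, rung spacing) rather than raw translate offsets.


A sawhorse. A 107×1170×75 mm beam (x, y, z) sits on two A-frame leg pairs. Each pair is two raked legs of 41×36 mm section (36 mm along y) splaying symmetrically in x. Each leg rises 770 mm vertically over 264 mm of horizontal reach and is 814 mm long along its own axis. Every leg's outer bottom edge rests on the floor and its outer top edge meets a bottom edge of the beam — the left legs (tilting toward +x) meet the beam's −x bottom edge, the right legs (their mirror images, tilting toward −x) meet its +x bottom edge — so the leg tops tuck under the beam, the beam's underside is 770 mm above the floor, and the feet are 635 mm apart outside-to-outside with the beam centred between them. The two leg pairs are set in 41 mm from either end of the beam.


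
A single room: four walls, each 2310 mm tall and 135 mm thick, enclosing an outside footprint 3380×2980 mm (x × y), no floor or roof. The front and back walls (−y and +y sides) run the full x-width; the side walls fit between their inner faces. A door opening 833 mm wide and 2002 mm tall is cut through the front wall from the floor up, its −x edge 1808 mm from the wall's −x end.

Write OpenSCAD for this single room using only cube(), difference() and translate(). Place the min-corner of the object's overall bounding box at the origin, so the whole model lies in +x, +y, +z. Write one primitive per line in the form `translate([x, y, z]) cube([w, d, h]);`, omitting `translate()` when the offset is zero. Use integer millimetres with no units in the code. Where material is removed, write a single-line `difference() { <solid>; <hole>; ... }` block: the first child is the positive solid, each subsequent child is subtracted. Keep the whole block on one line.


difference() { cube([3380, 135, 2310]); translate([1808, 0, 0]) cube([833, 135, 2002]); }
translate([0, 2845, 0]) cube([3380, 135, 2310]);
translate([0, 135, 0]) cube([135, 2710, 2310]);
translate([3245, 135, 0]) cube([135, 2710, 2310]);


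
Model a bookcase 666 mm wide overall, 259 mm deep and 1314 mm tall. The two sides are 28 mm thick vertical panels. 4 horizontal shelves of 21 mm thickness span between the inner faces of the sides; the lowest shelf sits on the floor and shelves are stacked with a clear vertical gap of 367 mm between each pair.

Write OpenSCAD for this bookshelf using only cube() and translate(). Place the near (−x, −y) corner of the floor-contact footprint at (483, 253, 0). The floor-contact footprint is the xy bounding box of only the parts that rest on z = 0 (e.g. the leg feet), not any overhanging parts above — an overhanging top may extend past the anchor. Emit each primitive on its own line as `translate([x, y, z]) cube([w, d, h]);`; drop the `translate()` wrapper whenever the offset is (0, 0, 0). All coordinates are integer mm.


translate([483, 253, 0]) cube([28, 259, 1314]);
translate([1121, 253, 0]) cube([28, 259, 1314]);
translate([511, 253, 0]) cube([610, 259, 21]);
translate([511, 253, 388]) cube([610, 259, 21]);
translate([511, 253, 776]) cube([610, 259, 21]);
translate([511, 253, 1164]) cube([610, 259, 21]);


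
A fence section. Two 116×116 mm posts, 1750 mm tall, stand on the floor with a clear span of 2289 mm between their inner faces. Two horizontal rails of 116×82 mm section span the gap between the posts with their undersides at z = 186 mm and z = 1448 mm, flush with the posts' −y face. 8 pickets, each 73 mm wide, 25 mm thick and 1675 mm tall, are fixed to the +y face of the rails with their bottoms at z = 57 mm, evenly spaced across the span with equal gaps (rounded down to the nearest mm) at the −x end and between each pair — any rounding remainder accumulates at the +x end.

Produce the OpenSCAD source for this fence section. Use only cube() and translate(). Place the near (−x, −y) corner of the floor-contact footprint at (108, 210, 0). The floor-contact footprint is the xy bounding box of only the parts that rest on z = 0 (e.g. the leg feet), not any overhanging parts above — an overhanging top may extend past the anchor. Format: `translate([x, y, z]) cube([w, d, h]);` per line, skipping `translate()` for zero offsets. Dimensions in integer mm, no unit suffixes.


translate([108, 210, 0]) cube([116, 116, 1750]);
translate([2513, 210, 0]) cube([116, 116, 1750]);
translate([224, 210, 186]) cube([2289, 116, 82]);
translate([224, 210, 1448]) cube([2289, 116, 82]);
translate([413, 326, 57]) cube([73, 25, 1675]);
translate([675, 326, 57]) cube([73, 25, 1675]);
translate([937, 326, 57]) cube([73, 25, 1675]);
translate([1199, 326, 57]) cube([73, 25, 1675]);
translate([1461, 326, 57]) cube([73, 25, 1675]);
translate([1723, 326, 57]) cube([73, 25, 1675]);
translate([1985, 326, 57]) cube([73, 25, 1675]);
translate([2247, 326, 57]) cube([73, 25, 1675]);


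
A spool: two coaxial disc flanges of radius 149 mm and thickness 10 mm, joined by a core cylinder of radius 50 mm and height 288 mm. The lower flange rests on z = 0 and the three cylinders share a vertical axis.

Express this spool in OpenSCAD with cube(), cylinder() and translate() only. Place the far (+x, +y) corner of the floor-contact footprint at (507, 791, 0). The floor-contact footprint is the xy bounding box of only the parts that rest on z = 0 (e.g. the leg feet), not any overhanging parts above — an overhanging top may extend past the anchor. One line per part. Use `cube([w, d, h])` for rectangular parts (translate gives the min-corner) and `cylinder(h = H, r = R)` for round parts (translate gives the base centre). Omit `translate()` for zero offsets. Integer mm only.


translate([358, 642, 0]) cylinder(h = 10, r = 149);
translate([358, 642, 10]) cylinder(h = 288, r = 50);
translate([358, 642, 298]) cylinder(h = 10, r = 149);


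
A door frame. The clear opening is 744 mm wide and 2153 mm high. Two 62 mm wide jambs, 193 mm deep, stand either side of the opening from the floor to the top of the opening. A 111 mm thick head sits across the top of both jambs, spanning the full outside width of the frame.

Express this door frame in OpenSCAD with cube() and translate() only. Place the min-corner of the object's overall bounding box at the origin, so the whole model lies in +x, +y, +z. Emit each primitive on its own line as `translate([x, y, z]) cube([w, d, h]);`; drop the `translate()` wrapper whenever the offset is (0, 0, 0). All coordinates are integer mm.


cube([62, 193, 2153]);
translate([806, 0, 0]) cube([62, 193, 2153]);
translate([0, 0, 2153]) cube([868, 193, 111]);


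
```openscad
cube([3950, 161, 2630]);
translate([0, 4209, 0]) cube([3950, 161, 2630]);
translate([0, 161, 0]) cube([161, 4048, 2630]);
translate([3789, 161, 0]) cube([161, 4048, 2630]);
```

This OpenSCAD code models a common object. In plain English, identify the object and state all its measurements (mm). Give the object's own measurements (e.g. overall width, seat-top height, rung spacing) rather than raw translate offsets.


The wall frame of a small rectangular building: four walls, each 2630 mm tall and 161 mm thick, enclosing a footprint 3950 mm (x) by 4370 mm (y) outside-to-outside, with no floor or roof. The front and back walls (the −y and +y sides) span the full width; the two side walls fit between them.


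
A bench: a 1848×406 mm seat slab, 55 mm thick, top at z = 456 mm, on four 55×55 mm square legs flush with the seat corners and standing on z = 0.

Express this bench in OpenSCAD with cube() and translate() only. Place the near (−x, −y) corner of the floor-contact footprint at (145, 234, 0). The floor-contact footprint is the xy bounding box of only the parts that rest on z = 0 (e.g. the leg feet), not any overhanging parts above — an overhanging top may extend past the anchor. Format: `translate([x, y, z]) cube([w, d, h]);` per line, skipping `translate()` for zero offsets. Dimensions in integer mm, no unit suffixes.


// leg_h = 456 − 55 = 401
translate([145, 234, 401]) cube([1848, 406, 55]);
translate([145, 234, 0]) cube([55, 55, 401]);
translate([145, 585, 0]) cube([55, 55, 401]);
translate([1938, 234, 0]) cube([55, 55, 401]);
translate([1938, 585, 0]) cube([55, 55, 401]);


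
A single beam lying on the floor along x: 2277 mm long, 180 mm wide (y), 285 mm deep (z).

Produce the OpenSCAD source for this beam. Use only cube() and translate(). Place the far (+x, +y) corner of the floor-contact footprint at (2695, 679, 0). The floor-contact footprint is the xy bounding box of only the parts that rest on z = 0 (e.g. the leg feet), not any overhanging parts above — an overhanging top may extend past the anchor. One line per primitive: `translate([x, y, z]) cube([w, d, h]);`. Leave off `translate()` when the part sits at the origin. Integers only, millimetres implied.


translate([418, 499, 0]) cube([2277, 180, 285]);


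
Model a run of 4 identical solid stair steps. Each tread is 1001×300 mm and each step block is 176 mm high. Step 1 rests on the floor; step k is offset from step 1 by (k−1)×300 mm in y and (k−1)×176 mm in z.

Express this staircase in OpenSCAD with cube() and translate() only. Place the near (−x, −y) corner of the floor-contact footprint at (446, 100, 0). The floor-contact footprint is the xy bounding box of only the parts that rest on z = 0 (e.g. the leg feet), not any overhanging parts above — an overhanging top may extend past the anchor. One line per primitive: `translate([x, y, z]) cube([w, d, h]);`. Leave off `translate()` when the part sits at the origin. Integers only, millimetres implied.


translate([446, 100, 0]) cube([1001, 300, 176]);
translate([446, 400, 176]) cube([1001, 300, 176]);
translate([446, 700, 352]) cube([1001, 300, 176]);
translate([446, 1000, 528]) cube([1001, 300, 176]);


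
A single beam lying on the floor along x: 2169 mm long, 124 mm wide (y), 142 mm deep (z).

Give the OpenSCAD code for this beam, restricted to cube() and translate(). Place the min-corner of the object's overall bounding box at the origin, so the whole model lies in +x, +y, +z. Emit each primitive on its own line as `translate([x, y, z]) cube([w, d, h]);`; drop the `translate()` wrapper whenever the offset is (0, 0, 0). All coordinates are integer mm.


cube([2169, 124, 142]);
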